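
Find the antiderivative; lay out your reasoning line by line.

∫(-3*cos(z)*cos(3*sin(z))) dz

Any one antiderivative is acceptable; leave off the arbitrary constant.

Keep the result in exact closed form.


Step 1. Substitute u = sin(z), turning ∫(-3*cos(z)*cos(3*sin(z))) dz into ∫(-3*cos(3*u)) du: now ∫(-3*cos(3*u)) du.
Step 2. Evaluate the standard form: now -sin(3*u).
Step 3. Substitute back u = sin(z): now -sin(3*sin(z)).
Answer: -sin(3*sin(z)).


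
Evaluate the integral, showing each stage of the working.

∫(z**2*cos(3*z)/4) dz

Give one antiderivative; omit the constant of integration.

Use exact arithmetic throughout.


Step 1. Integrate ∫(z**2*cos(3*z)/4) dz by parts with u = z**2, dv = (cos(3*z)/4) dz, so v = sin(3*z)/12: now z**2*sin(3*z)/12 + ∫(-z*sin(3*z)/6) dz.
Step 2. Integrate ∫(-z*sin(3*z)/6) dz by parts with u = z, dv = (-sin(3*z)/6) dz, so v = cos(3*z)/18: now z**2*sin(3*z)/12 + z*cos(3*z)/18 + ∫(-cos(3*z)/18) dz.
Step 3. Evaluate the standard form: now z**2*sin(3*z)/12 + z*cos(3*z)/18 - sin(3*z)/54.
Answer: z**2*sin(3*z)/12 + z*cos(3*z)/18 - sin(3*z)/54.


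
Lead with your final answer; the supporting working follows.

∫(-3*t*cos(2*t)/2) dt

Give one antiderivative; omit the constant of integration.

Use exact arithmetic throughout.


The answer is -3*t*sin(2*t)/4 - 3*cos(2*t)/8.
Step 1. Integrate ∫(-3*t*cos(2*t)/2) dt by parts with u = t, dv = (-3*cos(2*t)/2) dt, so v = -3*sin(2*t)/4: now -3*t*sin(2*t)/4 + ∫(3*sin(2*t)/4) dt.
Step 2. Evaluate the standard form: now -3*t*sin(2*t)/4 - 3*cos(2*t)/8.
Answer: -3*t*sin(2*t)/4 - 3*cos(2*t)/8.


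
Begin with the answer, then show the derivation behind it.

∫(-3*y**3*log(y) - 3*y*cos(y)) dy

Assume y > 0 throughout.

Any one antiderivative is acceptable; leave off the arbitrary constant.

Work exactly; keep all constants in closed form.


The answer is -3*y**4*log(y)/4 + 3*y**4/16 - 3*y*sin(y) - 3*cos(y).
Step 1. Rewrite: now ∫(-3*y*cos(y)) dy + ∫(-3*y**3*log(y)) dy.
Step 2. Integrate ∫(-3*y*cos(y)) dy by parts with u = y, dv = (-3*cos(y)) dy, so v = -3*sin(y): now -3*y*sin(y) + ∫(-3*y**3*log(y)) dy + ∫(3*sin(y)) dy.
Step 3. Evaluate the standard form: now -3*y*sin(y) - 3*cos(y) + ∫(-3*y**3*log(y)) dy.
Step 4. Integrate ∫(-3*y**3*log(y)) dy by parts with u = log(y), dv = (-3*y**3) dy, so v = -3*y**4/4 [assuming y > 0]: now -3*y**4*log(y)/4 - 3*y*sin(y) - 3*cos(y) + ∫(3*y**3/4) dy.
Step 5. Evaluate the standard form: now -3*y**4*log(y)/4 + 3*y**4/16 - 3*y*sin(y) - 3*cos(y).
Answer: -3*y**4*log(y)/4 + 3*y**4/16 - 3*y*sin(y) - 3*cos(y).


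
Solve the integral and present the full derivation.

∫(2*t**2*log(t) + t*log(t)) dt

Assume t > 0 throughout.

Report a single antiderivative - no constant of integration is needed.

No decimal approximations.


Step 1. Rewrite: now ∫(t*log(t)) dt + ∫(2*t**2*log(t)) dt.
Step 2. Integrate ∫(2*t**2*log(t)) dt by parts with u = log(t), dv = (2*t**2) dt, so v = 2*t**3/3 [assuming t > 0]: now 2*t**3*log(t)/3 + ∫(-2*t**2/3) dt + ∫(t*log(t)) dt.
Step 3. Evaluate the standard form: now 2*t**3*log(t)/3 - 2*t**3/9 + ∫(t*log(t)) dt.
Step 4. Integrate ∫(t*log(t)) dt by parts with u = log(t), dv = (t) dt, so v = t**2/2 [assuming t > 0]: now 2*t**3*log(t)/3 - 2*t**3/9 + t**2*log(t)/2 + ∫(-t/2) dt.
Step 5. Evaluate the standard form: now 2*t**3*log(t)/3 - 2*t**3/9 + t**2*log(t)/2 - t**2/4.
Answer: 2*t**3*log(t)/3 - 2*t**3/9 + t**2*log(t)/2 - t**2/4.


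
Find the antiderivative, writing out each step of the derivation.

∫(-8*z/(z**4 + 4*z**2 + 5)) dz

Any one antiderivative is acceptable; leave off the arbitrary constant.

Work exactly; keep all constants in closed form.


Step 1. Substitute u = z**2 + 2, turning ∫(-8*z/(z**4 + 4*z**2 + 5)) dz into ∫(-4/(u**2 + 1)) du: now ∫(-4/(u**2 + 1)) du.
Step 2. Evaluate the standard form: now -4*atan(u).
Step 3. Substitute back u = z**2 + 2: now -4*atan(z**2 + 2).
Answer: -4*atan(z**2 + 2).


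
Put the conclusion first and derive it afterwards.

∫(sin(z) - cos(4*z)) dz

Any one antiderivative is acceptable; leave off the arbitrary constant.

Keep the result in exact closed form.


The answer is -sin(4*z)/4 - cos(z).
Step 1. Rewrite: now ∫(sin(z)) dz + ∫(-cos(4*z)) dz.
Step 2. Evaluate the standard form: now -sin(4*z)/4 + ∫(sin(z)) dz.
Step 3. Evaluate the standard form: now -sin(4*z)/4 - cos(z).
Answer: -sin(4*z)/4 - cos(z).


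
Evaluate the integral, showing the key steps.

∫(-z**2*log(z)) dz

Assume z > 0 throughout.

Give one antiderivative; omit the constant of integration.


Step 1. Integrate ∫(-z**2*log(z)) dz by parts with u = log(z), dv = (-z**2) dz, so v = -z**3/3 [assuming z > 0]: now -z**3*log(z)/3 + ∫(z**2/3) dz.
Step 2. Evaluate the standard form: now -z**3*log(z)/3 + z**3/9.
Answer: -z**3*log(z)/3 + z**3/9.


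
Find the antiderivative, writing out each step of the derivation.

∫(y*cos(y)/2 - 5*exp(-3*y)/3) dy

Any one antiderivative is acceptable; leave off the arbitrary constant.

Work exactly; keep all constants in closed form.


Step 1. Rewrite: now ∫(y*cos(y)/2) dy + ∫(-5*exp(-3*y)/3) dy.
Step 2. Integrate ∫(y*cos(y)/2) dy by parts with u = y, dv = (cos(y)/2) dy, so v = sin(y)/2: now y*sin(y)/2 + ∫(-5*exp(-3*y)/3) dy + ∫(-sin(y)/2) dy.
Step 3. Evaluate the standard form: now y*sin(y)/2 + cos(y)/2 + ∫(-5*exp(-3*y)/3) dy.
Step 4. Evaluate the standard form: now y*sin(y)/2 + cos(y)/2 + 5*exp(-3*y)/9.
Answer: y*sin(y)/2 + cos(y)/2 + 5*exp(-3*y)/9.


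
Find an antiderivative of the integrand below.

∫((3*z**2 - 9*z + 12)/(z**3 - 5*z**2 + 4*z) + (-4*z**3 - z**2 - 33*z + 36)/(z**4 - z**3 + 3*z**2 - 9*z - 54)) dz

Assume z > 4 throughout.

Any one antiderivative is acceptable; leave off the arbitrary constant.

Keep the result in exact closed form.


Answer: 3*log(z) + 2*log(z - 4) - 2*log(z - 3) - 2*log(z - 1) - 2*log(z + 2) - atan(z/3).


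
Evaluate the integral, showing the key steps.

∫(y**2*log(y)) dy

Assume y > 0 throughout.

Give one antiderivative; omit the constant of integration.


Step 1. Integrate ∫(y**2*log(y)) dy by parts with u = log(y), dv = (y**2) dy, so v = y**3/3 [assuming y > 0]: now y**3*log(y)/3 + ∫(-y**2/3) dy.
Step 2. Evaluate the standard form: now y**3*log(y)/3 - y**3/9.
Answer: y**3*log(y)/3 - y**3/9.


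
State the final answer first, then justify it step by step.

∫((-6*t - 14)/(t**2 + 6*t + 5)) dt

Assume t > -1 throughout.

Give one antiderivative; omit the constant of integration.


The answer is -2*log(t + 1) - 4*log(t + 5).
Step 1. Decompose ∫((-6*t - 14)/(t**2 + 6*t + 5)) dt by partial fractions, (-6*t - 14)/(t**2 + 6*t + 5) = -4/(t + 5) - 2/(t + 1): now ∫(-2/(t + 1)) dt + ∫(-4/(t + 5)) dt.
Step 2. Evaluate the standard form [assuming t > -1]: now -2*log(t + 1) + ∫(-4/(t + 5)) dt.
Step 3. Evaluate the standard form [assuming t > -5]: now -2*log(t + 1) - 4*log(t + 5).
Answer: -2*log(t + 1) - 4*log(t + 5).


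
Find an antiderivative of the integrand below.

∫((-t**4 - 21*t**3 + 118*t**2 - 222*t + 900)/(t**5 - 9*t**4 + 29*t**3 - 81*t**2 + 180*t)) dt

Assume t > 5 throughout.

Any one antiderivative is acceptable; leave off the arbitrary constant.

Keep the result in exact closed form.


Answer: 5*log(t) - 3*log(t - 5) - 3*log(t - 4) - atan(t/3).


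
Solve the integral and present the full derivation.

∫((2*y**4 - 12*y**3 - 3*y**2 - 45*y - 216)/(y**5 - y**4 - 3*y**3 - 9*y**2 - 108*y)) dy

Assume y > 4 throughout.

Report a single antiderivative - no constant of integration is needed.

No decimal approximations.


Step 1. Decompose ∫((2*y**4 - 12*y**3 - 3*y**2 - 45*y - 216)/(y**5 - y**4 - 3*y**3 - 9*y**2 - 108*y)) dy by partial fractions, (2*y**4 - 12*y**3 - 3*y**2 - 45*y - 216)/(y**5 - y**4 - 3*y**3 - 9*y**2 - 108*y) = -3/(y**2 + 9) + 1/(y + 3) - 1/(y - 4) + 2/y: now ∫(2/y) dy + ∫(-1/(y - 4)) dy + ∫(1/(y + 3)) dy + ∫(-3/(y**2 + 9)) dy.
Step 2. Evaluate the standard form [assuming y > -3]: now log(y + 3) + ∫(2/y) dy + ∫(-1/(y - 4)) dy + ∫(-3/(y**2 + 9)) dy.
Step 3. Evaluate the standard form [assuming y > 0]: now 2*log(y) + log(y + 3) + ∫(-1/(y - 4)) dy + ∫(-3/(y**2 + 9)) dy.
Step 4. Evaluate the standard form [assuming y > 4]: now 2*log(y) - log(y - 4) + log(y + 3) + ∫(-3/(y**2 + 9)) dy.
Step 5. Evaluate the standard form: now 2*log(y) - log(y - 4) + log(y + 3) - atan(y/3).
Answer: 2*log(y) - log(y - 4) + log(y + 3) - atan(y/3).


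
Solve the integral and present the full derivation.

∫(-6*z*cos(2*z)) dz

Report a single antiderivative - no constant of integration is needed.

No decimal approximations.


Step 1. Integrate ∫(-6*z*cos(2*z)) dz by parts with u = z, dv = (-6*cos(2*z)) dz, so v = -3*sin(2*z): now -3*z*sin(2*z) + ∫(3*sin(2*z)) dz.
Step 2. Evaluate the standard form: now -3*z*sin(2*z) - 3*cos(2*z)/2.
Answer: -3*z*sin(2*z) - 3*cos(2*z)/2.


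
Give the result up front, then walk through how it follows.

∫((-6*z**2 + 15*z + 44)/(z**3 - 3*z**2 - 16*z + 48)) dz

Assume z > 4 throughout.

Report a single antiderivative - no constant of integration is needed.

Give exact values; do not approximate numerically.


The answer is log(z - 4) - 5*log(z - 3) - 2*log(z + 4).
Step 1. Decompose ∫((-6*z**2 + 15*z + 44)/(z**3 - 3*z**2 - 16*z + 48)) dz by partial fractions, (-6*z**2 + 15*z + 44)/(z**3 - 3*z**2 - 16*z + 48) = -2/(z + 4) - 5/(z - 3) + 1/(z - 4): now ∫(1/(z - 4)) dz + ∫(-5/(z - 3)) dz + ∫(-2/(z + 4)) dz.
Step 2. Evaluate the standard form [assuming z > 4]: now log(z - 4) + ∫(-5/(z - 3)) dz + ∫(-2/(z + 4)) dz.
Step 3. Evaluate the standard form [assuming z > 3]: now log(z - 4) - 5*log(z - 3) + ∫(-2/(z + 4)) dz.
Step 4. Evaluate the standard form [assuming z > -4]: now log(z - 4) - 5*log(z - 3) - 2*log(z + 4).
Answer: log(z - 4) - 5*log(z - 3) - 2*log(z + 4).


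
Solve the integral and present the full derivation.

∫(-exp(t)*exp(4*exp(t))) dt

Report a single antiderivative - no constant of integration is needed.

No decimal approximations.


Step 1. Substitute u = exp(t), turning ∫(-exp(t)*exp(4*exp(t))) dt into ∫(-exp(4*u)) du: now ∫(-exp(4*u)) du.
Step 2. Evaluate the standard form: now -exp(4*u)/4.
Step 3. Substitute back u = exp(t): now -exp(4*exp(t))/4.
Answer: -exp(4*exp(t))/4.


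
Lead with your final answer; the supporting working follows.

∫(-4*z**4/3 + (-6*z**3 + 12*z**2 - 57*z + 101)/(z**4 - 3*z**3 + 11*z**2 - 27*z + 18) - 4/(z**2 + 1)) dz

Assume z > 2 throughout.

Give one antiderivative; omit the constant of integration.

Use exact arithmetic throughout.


The answer is -4*z**5/15 - log(z - 2) - 5*log(z - 1) + atan(z/3)/3 - 4*atan(z).
Step 1. Rewrite: now ∫(-4*z**4/3) dz + ∫((-6*z**3 + 12*z**2 - 57*z + 101)/(z**4 - 3*z**3 + 11*z**2 - 27*z + 18)) dz + ∫(-4/(z**2 + 1)) dz.
Step 2. Decompose ∫((-6*z**3 + 12*z**2 - 57*z + 101)/(z**4 - 3*z**3 + 11*z**2 - 27*z + 18)) dz by partial fractions, (-6*z**3 + 12*z**2 - 57*z + 101)/(z**4 - 3*z**3 + 11*z**2 - 27*z + 18) = 1/(z**2 + 9) - 5/(z - 1) - 1/(z - 2): now ∫(-4*z**4/3) dz + ∫(-1/(z - 2)) dz + ∫(-5/(z - 1)) dz + ∫(-4/(z**2 + 1)) dz + ∫(1/(z**2 + 9)) dz.
Step 3. Evaluate the standard form [assuming z > 2]: now -log(z - 2) + ∫(-4*z**4/3) dz + ∫(-5/(z - 1)) dz + ∫(-4/(z**2 + 1)) dz + ∫(1/(z**2 + 9)) dz.
Step 4. Evaluate the standard form [assuming z > 1]: now -log(z - 2) - 5*log(z - 1) + ∫(-4*z**4/3) dz + ∫(-4/(z**2 + 1)) dz + ∫(1/(z**2 + 9)) dz.
Step 5. Evaluate the standard form: now -log(z - 2) - 5*log(z - 1) + atan(z/3)/3 + ∫(-4*z**4/3) dz + ∫(-4/(z**2 + 1)) dz.
Step 6. Evaluate the standard form: now -log(z - 2) - 5*log(z - 1) + atan(z/3)/3 - 4*atan(z) + ∫(-4*z**4/3) dz.
Step 7. Evaluate the standard form: now -4*z**5/15 - log(z - 2) - 5*log(z - 1) + atan(z/3)/3 - 4*atan(z).
Answer: -4*z**5/15 - log(z - 2) - 5*log(z - 1) + atan(z/3)/3 - 4*atan(z).


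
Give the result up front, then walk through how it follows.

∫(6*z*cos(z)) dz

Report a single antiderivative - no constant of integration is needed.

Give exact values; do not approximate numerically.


The answer is 6*z*sin(z) + 6*cos(z).
Step 1. Integrate ∫(6*z*cos(z)) dz by parts with u = z, dv = (6*cos(z)) dz, so v = 6*sin(z): now 6*z*sin(z) + ∫(-6*sin(z)) dz.
Step 2. Evaluate the standard form: now 6*z*sin(z) + 6*cos(z).
Answer: 6*z*sin(z) + 6*cos(z).


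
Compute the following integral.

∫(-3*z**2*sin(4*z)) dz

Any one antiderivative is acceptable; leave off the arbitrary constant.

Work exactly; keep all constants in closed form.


Answer: 3*z**2*cos(4*z)/4 - 3*z*sin(4*z)/8 - 3*cos(4*z)/32.


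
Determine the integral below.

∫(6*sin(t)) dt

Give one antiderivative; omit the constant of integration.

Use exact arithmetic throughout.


Answer: -6*cos(t).


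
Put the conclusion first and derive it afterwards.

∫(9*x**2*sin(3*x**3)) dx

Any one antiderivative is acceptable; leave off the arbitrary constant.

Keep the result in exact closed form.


The answer is -cos(3*x**3).
Step 1. Substitute u = x**3, turning ∫(9*x**2*sin(3*x**3)) dx into ∫(3*sin(3*u)) du: now ∫(3*sin(3*u)) du.
Step 2. Evaluate the standard form: now -cos(3*u).
Step 3. Substitute back u = x**3: now -cos(3*x**3).
Answer: -cos(3*x**3).


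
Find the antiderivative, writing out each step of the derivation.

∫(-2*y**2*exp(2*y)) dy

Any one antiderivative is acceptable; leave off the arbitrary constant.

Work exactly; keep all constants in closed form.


Step 1. Integrate ∫(-2*y**2*exp(2*y)) dy by parts with u = y**2, dv = (-2*exp(2*y)) dy, so v = -exp(2*y): now -y**2*exp(2*y) + ∫(2*y*exp(2*y)) dy.
Step 2. Integrate ∫(2*y*exp(2*y)) dy by parts with u = y, dv = (2*exp(2*y)) dy, so v = exp(2*y): now -y**2*exp(2*y) + y*exp(2*y) + ∫(-exp(2*y)) dy.
Step 3. Evaluate the standard form: now -y**2*exp(2*y) + y*exp(2*y) - exp(2*y)/2.
Answer: -y**2*exp(2*y) + y*exp(2*y) - exp(2*y)/2.


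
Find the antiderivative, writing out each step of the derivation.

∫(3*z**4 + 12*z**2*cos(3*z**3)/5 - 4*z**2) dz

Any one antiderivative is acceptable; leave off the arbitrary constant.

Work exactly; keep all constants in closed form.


Step 1. Rewrite: now ∫(-4*z**2) dz + ∫(3*z**4) dz + ∫(12*z**2*cos(3*z**3)/5) dz.
Step 2. Evaluate the standard form: now -4*z**3/3 + ∫(3*z**4) dz + ∫(12*z**2*cos(3*z**3)/5) dz.
Step 3. Evaluate the standard form: now 3*z**5/5 - 4*z**3/3 + ∫(12*z**2*cos(3*z**3)/5) dz.
Step 4. Substitute u = z**3, turning ∫(12*z**2*cos(3*z**3)/5) dz into ∫(4*cos(3*u)/5) du: now 3*z**5/5 - 4*z**3/3 + ∫(4*cos(3*u)/5) du.
Step 5. Evaluate the standard form: now 3*z**5/5 - 4*z**3/3 + 4*sin(3*u)/15.
Step 6. Substitute back u = z**3: now 3*z**5/5 - 4*z**3/3 + 4*sin(3*z**3)/15.
Answer: 3*z**5/5 - 4*z**3/3 + 4*sin(3*z**3)/15.


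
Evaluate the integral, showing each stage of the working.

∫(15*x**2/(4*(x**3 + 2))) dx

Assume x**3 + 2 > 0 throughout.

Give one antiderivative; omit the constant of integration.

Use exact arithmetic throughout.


Step 1. Substitute u = x**3 + 2, turning ∫(15*x**2/(4*(x**3 + 2))) dx into ∫(5/(4*u)) du: now ∫(5/(4*u)) du.
Step 2. Evaluate the standard form [assuming u > 0]: now 5*log(u)/4.
Step 3. Substitute back u = x**3 + 2: now 5*log(x**3 + 2)/4.
Answer: 5*log(x**3 + 2)/4.


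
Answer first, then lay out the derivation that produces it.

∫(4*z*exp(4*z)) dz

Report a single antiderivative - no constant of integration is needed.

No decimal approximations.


The answer is z*exp(4*z) - exp(4*z)/4.
Step 1. Integrate ∫(4*z*exp(4*z)) dz by parts with u = z, dv = (4*exp(4*z)) dz, so v = exp(4*z): now z*exp(4*z) + ∫(-exp(4*z)) dz.
Step 2. Evaluate the standard form: now z*exp(4*z) - exp(4*z)/4.
Answer: z*exp(4*z) - exp(4*z)/4.


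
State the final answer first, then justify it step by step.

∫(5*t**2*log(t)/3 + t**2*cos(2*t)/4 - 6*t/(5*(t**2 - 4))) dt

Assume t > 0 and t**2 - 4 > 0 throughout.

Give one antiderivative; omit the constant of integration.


The answer is 5*t**3*log(t)/9 - 5*t**3/27 + t**2*sin(2*t)/8 + t*cos(2*t)/8 - 3*log(t**2 - 4)/5 - sin(2*t)/16.
Step 1. Rewrite: now ∫(-6*t/(5*(t**2 - 4))) dt + ∫(5*t**2*log(t)/3) dt + ∫(t**2*cos(2*t)/4) dt.
Step 2. Substitute u = t**2 - 4, turning ∫(-6*t/(5*(t**2 - 4))) dt into ∫(-3/(5*u)) du: now ∫(-3/(5*u)) du + ∫(5*t**2*log(t)/3) dt + ∫(t**2*cos(2*t)/4) dt.
Step 3. Evaluate the standard form [assuming u > 0]: now -3*log(u)/5 + ∫(5*t**2*log(t)/3) dt + ∫(t**2*cos(2*t)/4) dt.
Step 4. Substitute back u = t**2 - 4: now -3*log(t**2 - 4)/5 + ∫(5*t**2*log(t)/3) dt + ∫(t**2*cos(2*t)/4) dt.
Step 5. Integrate ∫(5*t**2*log(t)/3) dt by parts with u = log(t), dv = (5*t**2/3) dt, so v = 5*t**3/9 [assuming t > 0]: now 5*t**3*log(t)/9 - 3*log(t**2 - 4)/5 + ∫(-5*t**2/9) dt + ∫(t**2*cos(2*t)/4) dt.
Step 6. Evaluate the standard form: now 5*t**3*log(t)/9 - 5*t**3/27 - 3*log(t**2 - 4)/5 + ∫(t**2*cos(2*t)/4) dt.
Step 7. Integrate ∫(t**2*cos(2*t)/4) dt by parts with u = t**2, dv = (cos(2*t)/4) dt, so v = sin(2*t)/8: now 5*t**3*log(t)/9 - 5*t**3/27 + t**2*sin(2*t)/8 - 3*log(t**2 - 4)/5 + ∫(-t*sin(2*t)/4) dt.
Step 8. Integrate ∫(-t*sin(2*t)/4) dt by parts with u = t, dv = (-sin(2*t)/4) dt, so v = cos(2*t)/8: now 5*t**3*log(t)/9 - 5*t**3/27 + t**2*sin(2*t)/8 + t*cos(2*t)/8 - 3*log(t**2 - 4)/5 + ∫(-cos(2*t)/8) dt.
Step 9. Evaluate the standard form: now 5*t**3*log(t)/9 - 5*t**3/27 + t**2*sin(2*t)/8 + t*cos(2*t)/8 - 3*log(t**2 - 4)/5 - sin(2*t)/16.
Answer: 5*t**3*log(t)/9 - 5*t**3/27 + t**2*sin(2*t)/8 + t*cos(2*t)/8 - 3*log(t**2 - 4)/5 - sin(2*t)/16.


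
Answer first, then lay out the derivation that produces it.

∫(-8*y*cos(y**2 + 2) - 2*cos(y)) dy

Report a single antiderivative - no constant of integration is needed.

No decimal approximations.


The answer is -2*sin(y) - 4*sin(y**2 + 2).
Step 1. Rewrite: now ∫(-8*y*cos(y**2 + 2)) dy + ∫(-2*cos(y)) dy.
Step 2. Substitute u = y**2 + 2, turning ∫(-8*y*cos(y**2 + 2)) dy into ∫(-4*cos(u)) du: now ∫(-4*cos(u)) du + ∫(-2*cos(y)) dy.
Step 3. Evaluate the standard form: now -4*sin(u) + ∫(-2*cos(y)) dy.
Step 4. Substitute back u = y**2 + 2: now -4*sin(y**2 + 2) + ∫(-2*cos(y)) dy.
Step 5. Evaluate the standard form: now -2*sin(y) - 4*sin(y**2 + 2).
Answer: -2*sin(y) - 4*sin(y**2 + 2).


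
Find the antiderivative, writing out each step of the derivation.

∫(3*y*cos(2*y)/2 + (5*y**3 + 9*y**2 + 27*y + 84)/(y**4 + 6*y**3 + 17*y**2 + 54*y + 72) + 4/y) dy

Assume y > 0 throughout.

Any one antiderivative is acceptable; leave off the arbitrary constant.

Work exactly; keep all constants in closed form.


Step 1. Rewrite: now ∫(4/y) dy + ∫(3*y*cos(2*y)/2) dy + ∫((5*y**3 + 9*y**2 + 27*y + 84)/(y**4 + 6*y**3 + 17*y**2 + 54*y + 72)) dy.
Step 2. Decompose ∫((5*y**3 + 9*y**2 + 27*y + 84)/(y**4 + 6*y**3 + 17*y**2 + 54*y + 72)) dy by partial fractions, (5*y**3 + 9*y**2 + 27*y + 84)/(y**4 + 6*y**3 + 17*y**2 + 54*y + 72) = -3/(y**2 + 9) + 4/(y + 4) + 1/(y + 2): now ∫(4/y) dy + ∫(3*y*cos(2*y)/2) dy + ∫(1/(y + 2)) dy + ∫(4/(y + 4)) dy + ∫(-3/(y**2 + 9)) dy.
Step 3. Evaluate the standard form [assuming y > -2]: now log(y + 2) + ∫(4/y) dy + ∫(3*y*cos(2*y)/2) dy + ∫(4/(y + 4)) dy + ∫(-3/(y**2 + 9)) dy.
Step 4. Evaluate the standard form [assuming y > -4]: now log(y + 2) + 4*log(y + 4) + ∫(4/y) dy + ∫(3*y*cos(2*y)/2) dy + ∫(-3/(y**2 + 9)) dy.
Step 5. Evaluate the standard form: now log(y + 2) + 4*log(y + 4) - atan(y/3) + ∫(4/y) dy + ∫(3*y*cos(2*y)/2) dy.
Step 6. Integrate ∫(3*y*cos(2*y)/2) dy by parts with u = y, dv = (3*cos(2*y)/2) dy, so v = 3*sin(2*y)/4: now 3*y*sin(2*y)/4 + log(y + 2) + 4*log(y + 4) - atan(y/3) + ∫(4/y) dy + ∫(-3*sin(2*y)/4) dy.
Step 7. Evaluate the standard form: now 3*y*sin(2*y)/4 + log(y + 2) + 4*log(y + 4) + 3*cos(2*y)/8 - atan(y/3) + ∫(4/y) dy.
Step 8. Evaluate the standard form [assuming y > 0]: now 3*y*sin(2*y)/4 + 4*log(y) + log(y + 2) + 4*log(y + 4) + 3*cos(2*y)/8 - atan(y/3).
Answer: 3*y*sin(2*y)/4 + 4*log(y) + log(y + 2) + 4*log(y + 4) + 3*cos(2*y)/8 - atan(y/3).


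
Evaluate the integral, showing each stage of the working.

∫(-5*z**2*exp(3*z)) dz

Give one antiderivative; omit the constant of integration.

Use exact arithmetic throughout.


Step 1. Integrate ∫(-5*z**2*exp(3*z)) dz by parts with u = z**2, dv = (-5*exp(3*z)) dz, so v = -5*exp(3*z)/3: now -5*z**2*exp(3*z)/3 + ∫(10*z*exp(3*z)/3) dz.
Step 2. Integrate ∫(10*z*exp(3*z)/3) dz by parts with u = z, dv = (10*exp(3*z)/3) dz, so v = 10*exp(3*z)/9: now -5*z**2*exp(3*z)/3 + 10*z*exp(3*z)/9 + ∫(-10*exp(3*z)/9) dz.
Step 3. Evaluate the standard form: now -5*z**2*exp(3*z)/3 + 10*z*exp(3*z)/9 - 10*exp(3*z)/27.
Answer: -5*z**2*exp(3*z)/3 + 10*z*exp(3*z)/9 - 10*exp(3*z)/27.


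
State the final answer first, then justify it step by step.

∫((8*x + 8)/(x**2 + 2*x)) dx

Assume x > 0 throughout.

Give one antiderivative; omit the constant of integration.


The answer is 4*log(x) + 4*log(x + 2).
Step 1. Decompose ∫((8*x + 8)/(x**2 + 2*x)) dx by partial fractions, (8*x + 8)/(x**2 + 2*x) = 4/(x + 2) + 4/x: now ∫(4/x) dx + ∫(4/(x + 2)) dx.
Step 2. Evaluate the standard form [assuming x > -2]: now 4*log(x + 2) + ∫(4/x) dx.
Step 3. Evaluate the standard form [assuming x > 0]: now 4*log(x) + 4*log(x + 2).
Answer: 4*log(x) + 4*log(x + 2).


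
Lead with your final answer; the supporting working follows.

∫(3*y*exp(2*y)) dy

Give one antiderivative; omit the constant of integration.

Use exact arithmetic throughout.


The answer is 3*y*exp(2*y)/2 - 3*exp(2*y)/4.
Step 1. Integrate ∫(3*y*exp(2*y)) dy by parts with u = y, dv = (3*exp(2*y)) dy, so v = 3*exp(2*y)/2: now 3*y*exp(2*y)/2 + ∫(-3*exp(2*y)/2) dy.
Step 2. Evaluate the standard form: now 3*y*exp(2*y)/2 - 3*exp(2*y)/4.
Answer: 3*y*exp(2*y)/2 - 3*exp(2*y)/4.


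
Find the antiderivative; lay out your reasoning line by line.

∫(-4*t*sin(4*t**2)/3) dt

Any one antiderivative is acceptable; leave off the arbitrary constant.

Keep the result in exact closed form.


Step 1. Substitute u = t**2, turning ∫(-4*t*sin(4*t**2)/3) dt into ∫(-2*sin(4*u)/3) du: now ∫(-2*sin(4*u)/3) du.
Step 2. Evaluate the standard form: now cos(4*u)/6.
Step 3. Substitute back u = t**2: now cos(4*t**2)/6.
Answer: cos(4*t**2)/6.


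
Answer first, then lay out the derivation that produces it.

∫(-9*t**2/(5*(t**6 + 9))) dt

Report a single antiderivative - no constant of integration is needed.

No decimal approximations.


The answer is -atan(t**3/3)/5.
Step 1. Substitute u = t**3, turning ∫(-9*t**2/(5*(t**6 + 9))) dt into ∫(-3/(5*(u**2 + 9))) du: now ∫(-3/(5*(u**2 + 9))) du.
Step 2. Evaluate the standard form: now -atan(u/3)/5.
Step 3. Substitute back u = t**3: now -atan(t**3/3)/5.
Answer: -atan(t**3/3)/5.


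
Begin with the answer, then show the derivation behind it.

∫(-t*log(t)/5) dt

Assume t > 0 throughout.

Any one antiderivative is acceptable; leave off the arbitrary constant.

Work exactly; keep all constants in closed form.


The answer is -t**2*log(t)/10 + t**2/20.
Step 1. Integrate ∫(-t*log(t)/5) dt by parts with u = log(t), dv = (-t/5) dt, so v = -t**2/10 [assuming t > 0]: now -t**2*log(t)/10 + ∫(t/10) dt.
Step 2. Evaluate the standard form: now -t**2*log(t)/10 + t**2/20.
Answer: -t**2*log(t)/10 + t**2/20.


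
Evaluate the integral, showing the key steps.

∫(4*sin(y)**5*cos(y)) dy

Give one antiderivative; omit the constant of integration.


Step 1. Substitute u = sin(y), turning ∫(4*sin(y)**5*cos(y)) dy into ∫(4*u**5) du: now ∫(4*u**5) du.
Step 2. Evaluate the standard form: now 2*u**6/3.
Step 3. Substitute back u = sin(y): now 2*sin(y)**6/3.
Answer: 2*sin(y)**6/3.


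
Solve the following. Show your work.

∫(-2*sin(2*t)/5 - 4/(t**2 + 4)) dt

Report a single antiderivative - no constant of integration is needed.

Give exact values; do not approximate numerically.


Step 1. Rewrite: now ∫(-4/(t**2 + 4)) dt + ∫(-2*sin(2*t)/5) dt.
Step 2. Evaluate the standard form: now -2*atan(t/2) + ∫(-2*sin(2*t)/5) dt.
Step 3. Evaluate the standard form: now cos(2*t)/5 - 2*atan(t/2).
Answer: cos(2*t)/5 - 2*atan(t/2).


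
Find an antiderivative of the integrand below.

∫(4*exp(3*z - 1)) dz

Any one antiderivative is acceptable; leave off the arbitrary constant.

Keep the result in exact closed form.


Answer: 4*exp(3*z - 1)/3.


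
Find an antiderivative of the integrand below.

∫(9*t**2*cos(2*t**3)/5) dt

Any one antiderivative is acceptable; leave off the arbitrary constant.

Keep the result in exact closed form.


Answer: 3*sin(2*t**3)/10.


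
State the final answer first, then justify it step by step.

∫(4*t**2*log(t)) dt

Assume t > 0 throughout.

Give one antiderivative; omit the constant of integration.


The answer is 4*t**3*log(t)/3 - 4*t**3/9.
Step 1. Integrate ∫(4*t**2*log(t)) dt by parts with u = log(t), dv = (4*t**2) dt, so v = 4*t**3/3 [assuming t > 0]: now 4*t**3*log(t)/3 + ∫(-4*t**2/3) dt.
Step 2. Evaluate the standard form: now 4*t**3*log(t)/3 - 4*t**3/9.
Answer: 4*t**3*log(t)/3 - 4*t**3/9.


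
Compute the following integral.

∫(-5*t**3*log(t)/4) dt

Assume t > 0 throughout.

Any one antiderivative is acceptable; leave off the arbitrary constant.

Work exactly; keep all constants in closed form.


Answer: -5*t**4*log(t)/16 + 5*t**4/64.


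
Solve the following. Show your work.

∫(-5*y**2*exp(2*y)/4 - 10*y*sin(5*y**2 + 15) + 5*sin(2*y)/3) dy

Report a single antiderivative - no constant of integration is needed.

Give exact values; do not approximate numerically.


Step 1. Rewrite: now ∫(-10*y*sin(5*y**2 + 15)) dy + ∫(-5*y**2*exp(2*y)/4) dy + ∫(5*sin(2*y)/3) dy.
Step 2. Evaluate the standard form: now -5*cos(2*y)/6 + ∫(-10*y*sin(5*y**2 + 15)) dy + ∫(-5*y**2*exp(2*y)/4) dy.
Step 3. Integrate ∫(-5*y**2*exp(2*y)/4) dy by parts with u = y**2, dv = (-5*exp(2*y)/4) dy, so v = -5*exp(2*y)/8: now -5*y**2*exp(2*y)/8 - 5*cos(2*y)/6 + ∫(5*y*exp(2*y)/4) dy + ∫(-10*y*sin(5*y**2 + 15)) dy.
Step 4. Integrate ∫(5*y*exp(2*y)/4) dy by parts with u = y, dv = (5*exp(2*y)/4) dy, so v = 5*exp(2*y)/8: now -5*y**2*exp(2*y)/8 + 5*y*exp(2*y)/8 - 5*cos(2*y)/6 + ∫(-10*y*sin(5*y**2 + 15)) dy + ∫(-5*exp(2*y)/8) dy.
Step 5. Evaluate the standard form: now -5*y**2*exp(2*y)/8 + 5*y*exp(2*y)/8 - 5*exp(2*y)/16 - 5*cos(2*y)/6 + ∫(-10*y*sin(5*y**2 + 15)) dy.
Step 6. Substitute u = y**2 + 3, turning ∫(-10*y*sin(5*y**2 + 15)) dy into ∫(-5*sin(5*u)) du: now -5*y**2*exp(2*y)/8 + 5*y*exp(2*y)/8 - 5*exp(2*y)/16 - 5*cos(2*y)/6 + ∫(-5*sin(5*u)) du.
Step 7. Evaluate the standard form: now -5*y**2*exp(2*y)/8 + 5*y*exp(2*y)/8 - 5*exp(2*y)/16 + cos(5*u) - 5*cos(2*y)/6.
Step 8. Substitute back u = y**2 + 3: now -5*y**2*exp(2*y)/8 + 5*y*exp(2*y)/8 - 5*exp(2*y)/16 - 5*cos(2*y)/6 + cos(5*y**2 + 15).
Answer: -5*y**2*exp(2*y)/8 + 5*y*exp(2*y)/8 - 5*exp(2*y)/16 - 5*cos(2*y)/6 + cos(5*y**2 + 15).


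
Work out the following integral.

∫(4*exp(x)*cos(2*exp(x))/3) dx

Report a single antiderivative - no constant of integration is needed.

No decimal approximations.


Answer: 2*sin(2*exp(x))/3.


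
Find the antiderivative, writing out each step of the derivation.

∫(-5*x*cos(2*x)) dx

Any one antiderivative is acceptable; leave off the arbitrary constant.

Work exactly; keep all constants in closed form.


Step 1. Integrate ∫(-5*x*cos(2*x)) dx by parts with u = x, dv = (-5*cos(2*x)) dx, so v = -5*sin(2*x)/2: now -5*x*sin(2*x)/2 + ∫(5*sin(2*x)/2) dx.
Step 2. Evaluate the standard form: now -5*x*sin(2*x)/2 - 5*cos(2*x)/4.
Answer: -5*x*sin(2*x)/2 - 5*cos(2*x)/4.


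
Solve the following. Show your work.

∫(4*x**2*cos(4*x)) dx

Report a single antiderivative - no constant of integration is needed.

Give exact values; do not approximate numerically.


Step 1. Integrate ∫(4*x**2*cos(4*x)) dx by parts with u = x**2, dv = (4*cos(4*x)) dx, so v = sin(4*x): now x**2*sin(4*x) + ∫(-2*x*sin(4*x)) dx.
Step 2. Integrate ∫(-2*x*sin(4*x)) dx by parts with u = x, dv = (-2*sin(4*x)) dx, so v = cos(4*x)/2: now x**2*sin(4*x) + x*cos(4*x)/2 + ∫(-cos(4*x)/2) dx.
Step 3. Evaluate the standard form: now x**2*sin(4*x) + x*cos(4*x)/2 - sin(4*x)/8.
Answer: x**2*sin(4*x) + x*cos(4*x)/2 - sin(4*x)/8.


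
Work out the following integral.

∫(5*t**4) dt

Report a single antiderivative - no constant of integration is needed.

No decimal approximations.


Answer: t**5.


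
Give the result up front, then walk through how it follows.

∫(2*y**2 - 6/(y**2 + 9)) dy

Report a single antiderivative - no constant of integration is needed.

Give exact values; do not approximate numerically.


The answer is 2*y**3/3 - 2*atan(y/3).
Step 1. Rewrite: now ∫(2*y**2) dy + ∫(-6/(y**2 + 9)) dy.
Step 2. Evaluate the standard form: now -2*atan(y/3) + ∫(2*y**2) dy.
Step 3. Evaluate the standard form: now 2*y**3/3 - 2*atan(y/3).
Answer: 2*y**3/3 - 2*atan(y/3).


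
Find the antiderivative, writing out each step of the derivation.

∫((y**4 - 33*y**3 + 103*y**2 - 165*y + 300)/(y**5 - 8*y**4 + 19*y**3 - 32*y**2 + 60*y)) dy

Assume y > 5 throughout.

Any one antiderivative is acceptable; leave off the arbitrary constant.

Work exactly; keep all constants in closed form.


Step 1. Decompose ∫((y**4 - 33*y**3 + 103*y**2 - 165*y + 300)/(y**5 - 8*y**4 + 19*y**3 - 32*y**2 + 60*y)) dy by partial fractions, (y**4 - 33*y**3 + 103*y**2 - 165*y + 300)/(y**5 - 8*y**4 + 19*y**3 - 32*y**2 + 60*y) = -3/(y**2 + 4) + 1/(y - 3) - 5/(y - 5) + 5/y: now ∫(5/y) dy + ∫(-5/(y - 5)) dy + ∫(1/(y - 3)) dy + ∫(-3/(y**2 + 4)) dy.
Step 2. Evaluate the standard form [assuming y > 3]: now log(y - 3) + ∫(5/y) dy + ∫(-5/(y - 5)) dy + ∫(-3/(y**2 + 4)) dy.
Step 3. Evaluate the standard form [assuming y > 5]: now -5*log(y - 5) + log(y - 3) + ∫(5/y) dy + ∫(-3/(y**2 + 4)) dy.
Step 4. Evaluate the standard form [assuming y > 0]: now 5*log(y) - 5*log(y - 5) + log(y - 3) + ∫(-3/(y**2 + 4)) dy.
Step 5. Evaluate the standard form: now 5*log(y) - 5*log(y - 5) + log(y - 3) - 3*atan(y/2)/2.
Answer: 5*log(y) - 5*log(y - 5) + log(y - 3) - 3*atan(y/2)/2.


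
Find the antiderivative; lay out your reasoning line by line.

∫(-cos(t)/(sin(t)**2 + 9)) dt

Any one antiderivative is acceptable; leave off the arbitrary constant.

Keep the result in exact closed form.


Step 1. Substitute u = sin(t), turning ∫(-cos(t)/(sin(t)**2 + 9)) dt into ∫(-1/(u**2 + 9)) du: now ∫(-1/(u**2 + 9)) du.
Step 2. Evaluate the standard form: now -atan(u/3)/3.
Step 3. Substitute back u = sin(t): now -atan(sin(t)/3)/3.
Answer: -atan(sin(t)/3)/3.


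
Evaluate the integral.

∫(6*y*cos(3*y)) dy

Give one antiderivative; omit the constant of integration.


Answer: 2*y*sin(3*y) + 2*cos(3*y)/3.


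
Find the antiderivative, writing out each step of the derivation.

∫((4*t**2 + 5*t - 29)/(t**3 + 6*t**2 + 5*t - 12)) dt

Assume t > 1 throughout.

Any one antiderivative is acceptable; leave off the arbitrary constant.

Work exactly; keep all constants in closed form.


Step 1. Decompose ∫((4*t**2 + 5*t - 29)/(t**3 + 6*t**2 + 5*t - 12)) dt by partial fractions, (4*t**2 + 5*t - 29)/(t**3 + 6*t**2 + 5*t - 12) = 3/(t + 4) + 2/(t + 3) - 1/(t - 1): now ∫(-1/(t - 1)) dt + ∫(2/(t + 3)) dt + ∫(3/(t + 4)) dt.
Step 2. Evaluate the standard form [assuming t > -4]: now 3*log(t + 4) + ∫(-1/(t - 1)) dt + ∫(2/(t + 3)) dt.
Step 3. Evaluate the standard form [assuming t > -3]: now 2*log(t + 3) + 3*log(t + 4) + ∫(-1/(t - 1)) dt.
Step 4. Evaluate the standard form [assuming t > 1]: now -log(t - 1) + 2*log(t + 3) + 3*log(t + 4).
Answer: -log(t - 1) + 2*log(t + 3) + 3*log(t + 4).


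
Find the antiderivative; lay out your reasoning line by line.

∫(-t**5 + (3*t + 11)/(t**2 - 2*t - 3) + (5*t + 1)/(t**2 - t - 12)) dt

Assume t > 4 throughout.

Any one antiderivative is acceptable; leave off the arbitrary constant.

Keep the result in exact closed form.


Step 1. Rewrite: now ∫(-t**5) dt + ∫((3*t + 11)/(t**2 - 2*t - 3)) dt + ∫((5*t + 1)/(t**2 - t - 12)) dt.
Step 2. Decompose ∫((3*t + 11)/(t**2 - 2*t - 3)) dt by partial fractions, (3*t + 11)/(t**2 - 2*t - 3) = -2/(t + 1) + 5/(t - 3): now ∫(-t**5) dt + ∫((5*t + 1)/(t**2 - t - 12)) dt + ∫(5/(t - 3)) dt + ∫(-2/(t + 1)) dt.
Step 3. Evaluate the standard form [assuming t > -1]: now -2*log(t + 1) + ∫(-t**5) dt + ∫((5*t + 1)/(t**2 - t - 12)) dt + ∫(5/(t - 3)) dt.
Step 4. Evaluate the standard form [assuming t > 3]: now 5*log(t - 3) - 2*log(t + 1) + ∫(-t**5) dt + ∫((5*t + 1)/(t**2 - t - 12)) dt.
Step 5. Decompose ∫((5*t + 1)/(t**2 - t - 12)) dt by partial fractions, (5*t + 1)/(t**2 - t - 12) = 2/(t + 3) + 3/(t - 4): now 5*log(t - 3) - 2*log(t + 1) + ∫(-t**5) dt + ∫(3/(t - 4)) dt + ∫(2/(t + 3)) dt.
Step 6. Evaluate the standard form [assuming t > -3]: now 5*log(t - 3) - 2*log(t + 1) + 2*log(t + 3) + ∫(-t**5) dt + ∫(3/(t - 4)) dt.
Step 7. Evaluate the standard form [assuming t > 4]: now 3*log(t - 4) + 5*log(t - 3) - 2*log(t + 1) + 2*log(t + 3) + ∫(-t**5) dt.
Step 8. Evaluate the standard form: now -t**6/6 + 3*log(t - 4) + 5*log(t - 3) - 2*log(t + 1) + 2*log(t + 3).
Answer: -t**6/6 + 3*log(t - 4) + 5*log(t - 3) - 2*log(t + 1) + 2*log(t + 3).


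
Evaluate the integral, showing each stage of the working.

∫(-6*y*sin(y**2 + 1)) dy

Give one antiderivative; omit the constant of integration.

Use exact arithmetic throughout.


Step 1. Substitute u = y**2 + 1, turning ∫(-6*y*sin(y**2 + 1)) dy into ∫(-3*sin(u)) du: now ∫(-3*sin(u)) du.
Step 2. Evaluate the standard form: now 3*cos(u).
Step 3. Substitute back u = y**2 + 1: now 3*cos(y**2 + 1).
Answer: 3*cos(y**2 + 1).


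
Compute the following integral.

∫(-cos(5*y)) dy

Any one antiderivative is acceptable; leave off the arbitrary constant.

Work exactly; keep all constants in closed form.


Answer: -sin(5*y)/5.


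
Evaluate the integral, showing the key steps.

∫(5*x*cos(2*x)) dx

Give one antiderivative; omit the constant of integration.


Step 1. Integrate ∫(5*x*cos(2*x)) dx by parts with u = x, dv = (5*cos(2*x)) dx, so v = 5*sin(2*x)/2: now 5*x*sin(2*x)/2 + ∫(-5*sin(2*x)/2) dx.
Step 2. Evaluate the standard form: now 5*x*sin(2*x)/2 + 5*cos(2*x)/4.
Answer: 5*x*sin(2*x)/2 + 5*cos(2*x)/4.


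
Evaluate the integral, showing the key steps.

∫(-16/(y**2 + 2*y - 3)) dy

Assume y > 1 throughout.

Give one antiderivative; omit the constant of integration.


Step 1. Decompose ∫(-16/(y**2 + 2*y - 3)) dy by partial fractions, -16/(y**2 + 2*y - 3) = 4/(y + 3) - 4/(y - 1): now ∫(-4/(y - 1)) dy + ∫(4/(y + 3)) dy.
Step 2. Evaluate the standard form [assuming y > -3]: now 4*log(y + 3) + ∫(-4/(y - 1)) dy.
Step 3. Evaluate the standard form [assuming y > 1]: now -4*log(y - 1) + 4*log(y + 3).
Answer: -4*log(y - 1) + 4*log(y + 3).


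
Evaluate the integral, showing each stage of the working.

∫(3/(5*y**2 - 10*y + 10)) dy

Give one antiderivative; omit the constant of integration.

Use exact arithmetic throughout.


Step 1. Substitute u = 1 - y, turning ∫(3/(5*y**2 - 10*y + 10)) dy into ∫(-3/(5*(u**2 + 1))) du: now ∫(-3/(5*(u**2 + 1))) du.
Step 2. Evaluate the standard form: now -3*atan(u)/5.
Step 3. Substitute back u = 1 - y: now 3*atan(y - 1)/5.
Answer: 3*atan(y - 1)/5.


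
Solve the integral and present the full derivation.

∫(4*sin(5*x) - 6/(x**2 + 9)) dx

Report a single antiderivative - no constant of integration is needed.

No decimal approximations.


Step 1. Rewrite: now ∫(-6/(x**2 + 9)) dx + ∫(4*sin(5*x)) dx.
Step 2. Evaluate the standard form: now -2*atan(x/3) + ∫(4*sin(5*x)) dx.
Step 3. Evaluate the standard form: now -4*cos(5*x)/5 - 2*atan(x/3).
Answer: -4*cos(5*x)/5 - 2*atan(x/3).


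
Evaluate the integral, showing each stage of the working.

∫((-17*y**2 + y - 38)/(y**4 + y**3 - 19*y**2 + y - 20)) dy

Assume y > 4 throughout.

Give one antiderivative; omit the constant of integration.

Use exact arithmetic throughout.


Step 1. Decompose ∫((-17*y**2 + y - 38)/(y**4 + y**3 - 19*y**2 + y - 20)) dy by partial fractions, (-17*y**2 + y - 38)/(y**4 + y**3 - 19*y**2 + y - 20) = 1/(y**2 + 1) + 2/(y + 5) - 2/(y - 4): now ∫(-2/(y - 4)) dy + ∫(2/(y + 5)) dy + ∫(1/(y**2 + 1)) dy.
Step 2. Evaluate the standard form [assuming y > -5]: now 2*log(y + 5) + ∫(-2/(y - 4)) dy + ∫(1/(y**2 + 1)) dy.
Step 3. Evaluate the standard form [assuming y > 4]: now -2*log(y - 4) + 2*log(y + 5) + ∫(1/(y**2 + 1)) dy.
Step 4. Evaluate the standard form: now -2*log(y - 4) + 2*log(y + 5) + atan(y).
Answer: -2*log(y - 4) + 2*log(y + 5) + atan(y).


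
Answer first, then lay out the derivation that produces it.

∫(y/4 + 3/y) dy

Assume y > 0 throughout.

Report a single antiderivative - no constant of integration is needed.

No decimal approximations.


The answer is y**2/8 + 3*log(y).
Step 1. Rewrite: now ∫(3/y) dy + ∫(y/4) dy.
Step 2. Evaluate the standard form [assuming y > 0]: now 3*log(y) + ∫(y/4) dy.
Step 3. Evaluate the standard form: now y**2/8 + 3*log(y).
Answer: y**2/8 + 3*log(y).


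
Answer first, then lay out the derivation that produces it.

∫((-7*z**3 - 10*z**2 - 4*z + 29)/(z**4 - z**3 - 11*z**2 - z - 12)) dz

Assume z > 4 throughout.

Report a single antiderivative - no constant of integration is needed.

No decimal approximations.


The answer is -5*log(z - 4) - 2*log(z + 3) - 3*atan(z).
Step 1. Decompose ∫((-7*z**3 - 10*z**2 - 4*z + 29)/(z**4 - z**3 - 11*z**2 - z - 12)) dz by partial fractions, (-7*z**3 - 10*z**2 - 4*z + 29)/(z**4 - z**3 - 11*z**2 - z - 12) = -3/(z**2 + 1) - 2/(z + 3) - 5/(z - 4): now ∫(-5/(z - 4)) dz + ∫(-2/(z + 3)) dz + ∫(-3/(z**2 + 1)) dz.
Step 2. Evaluate the standard form [assuming z > 4]: now -5*log(z - 4) + ∫(-2/(z + 3)) dz + ∫(-3/(z**2 + 1)) dz.
Step 3. Evaluate the standard form [assuming z > -3]: now -5*log(z - 4) - 2*log(z + 3) + ∫(-3/(z**2 + 1)) dz.
Step 4. Evaluate the standard form: now -5*log(z - 4) - 2*log(z + 3) - 3*atan(z).
Answer: -5*log(z - 4) - 2*log(z + 3) - 3*atan(z).


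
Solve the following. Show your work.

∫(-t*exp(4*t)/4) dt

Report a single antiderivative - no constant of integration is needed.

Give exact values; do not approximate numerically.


Step 1. Integrate ∫(-t*exp(4*t)/4) dt by parts with u = t, dv = (-exp(4*t)/4) dt, so v = -exp(4*t)/16: now -t*exp(4*t)/16 + ∫(exp(4*t)/16) dt.
Step 2. Evaluate the standard form: now -t*exp(4*t)/16 + exp(4*t)/64.
Answer: -t*exp(4*t)/16 + exp(4*t)/64.


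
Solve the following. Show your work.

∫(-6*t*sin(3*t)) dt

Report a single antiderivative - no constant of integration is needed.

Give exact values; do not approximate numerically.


Step 1. Integrate ∫(-6*t*sin(3*t)) dt by parts with u = t, dv = (-6*sin(3*t)) dt, so v = 2*cos(3*t): now 2*t*cos(3*t) + ∫(-2*cos(3*t)) dt.
Step 2. Evaluate the standard form: now 2*t*cos(3*t) - 2*sin(3*t)/3.
Answer: 2*t*cos(3*t) - 2*sin(3*t)/3.


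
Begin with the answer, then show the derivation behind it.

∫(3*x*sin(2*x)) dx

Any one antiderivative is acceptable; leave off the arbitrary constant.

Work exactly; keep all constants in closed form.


The answer is -3*x*cos(2*x)/2 + 3*sin(2*x)/4.
Step 1. Integrate ∫(3*x*sin(2*x)) dx by parts with u = x, dv = (3*sin(2*x)) dx, so v = -3*cos(2*x)/2: now -3*x*cos(2*x)/2 + ∫(3*cos(2*x)/2) dx.
Step 2. Evaluate the standard form: now -3*x*cos(2*x)/2 + 3*sin(2*x)/4.
Answer: -3*x*cos(2*x)/2 + 3*sin(2*x)/4.


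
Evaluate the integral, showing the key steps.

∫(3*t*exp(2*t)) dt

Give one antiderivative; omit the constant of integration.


Step 1. Integrate ∫(3*t*exp(2*t)) dt by parts with u = t, dv = (3*exp(2*t)) dt, so v = 3*exp(2*t)/2: now 3*t*exp(2*t)/2 + ∫(-3*exp(2*t)/2) dt.
Step 2. Evaluate the standard form: now 3*t*exp(2*t)/2 - 3*exp(2*t)/4.
Answer: 3*t*exp(2*t)/2 - 3*exp(2*t)/4.


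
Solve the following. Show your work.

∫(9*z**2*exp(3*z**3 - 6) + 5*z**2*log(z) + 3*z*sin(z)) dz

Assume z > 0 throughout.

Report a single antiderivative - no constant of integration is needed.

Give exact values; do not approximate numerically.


Step 1. Rewrite: now ∫(3*z*sin(z)) dz + ∫(9*z**2*exp(3*z**3 - 6)) dz + ∫(5*z**2*log(z)) dz.
Step 2. Integrate ∫(5*z**2*log(z)) dz by parts with u = log(z), dv = (5*z**2) dz, so v = 5*z**3/3 [assuming z > 0]: now 5*z**3*log(z)/3 + ∫(-5*z**2/3) dz + ∫(3*z*sin(z)) dz + ∫(9*z**2*exp(3*z**3 - 6)) dz.
Step 3. Evaluate the standard form: now 5*z**3*log(z)/3 - 5*z**3/9 + ∫(3*z*sin(z)) dz + ∫(9*z**2*exp(3*z**3 - 6)) dz.
Step 4. Substitute u = z**3 - 2, turning ∫(9*z**2*exp(3*z**3 - 6)) dz into ∫(3*exp(3*u)) du: now 5*z**3*log(z)/3 - 5*z**3/9 + ∫(3*z*sin(z)) dz + ∫(3*exp(3*u)) du.
Step 5. Evaluate the standard form: now 5*z**3*log(z)/3 - 5*z**3/9 + exp(3*u) + ∫(3*z*sin(z)) dz.
Step 6. Substitute back u = z**3 - 2: now 5*z**3*log(z)/3 - 5*z**3/9 + exp(3*z**3 - 6) + ∫(3*z*sin(z)) dz.
Step 7. Integrate ∫(3*z*sin(z)) dz by parts with u = z, dv = (3*sin(z)) dz, so v = -3*cos(z): now 5*z**3*log(z)/3 - 5*z**3/9 - 3*z*cos(z) + exp(3*z**3 - 6) + ∫(3*cos(z)) dz.
Step 8. Evaluate the standard form: now 5*z**3*log(z)/3 - 5*z**3/9 - 3*z*cos(z) + exp(3*z**3 - 6) + 3*sin(z).
Answer: 5*z**3*log(z)/3 - 5*z**3/9 - 3*z*cos(z) + exp(3*z**3 - 6) + 3*sin(z).
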